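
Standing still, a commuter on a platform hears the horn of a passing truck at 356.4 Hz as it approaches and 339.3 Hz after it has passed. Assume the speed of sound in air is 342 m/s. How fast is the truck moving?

8.4 m/s

f₁/f₂ = (v + v_s)/(v − v_s), so v_s = v · (f₁ − f₂)/(f₁ + f₂).
v_s = 342 × (356.4 − 339.3)/(356.4 + 339.3) = 342 × 17.1/695.7 ≈ 8.4 m/s.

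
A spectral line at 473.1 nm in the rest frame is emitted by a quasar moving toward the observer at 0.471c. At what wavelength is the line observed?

Relativistic Doppler for wavelength: λ' = λ₀ · √((1 − β)/(1 + β)).
λ' = 473.1 × √(0.5290/1.4710) = 473.1 × 0.59968 ≈ 283.7 nm.

283.7 nm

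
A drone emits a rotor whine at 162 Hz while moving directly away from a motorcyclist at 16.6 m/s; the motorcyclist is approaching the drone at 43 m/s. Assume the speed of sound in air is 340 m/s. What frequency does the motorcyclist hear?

Both move, so f' = f · (v + v_o)/(v + v_s).
f' = 162 × (340 + 43)/(340 + 16.6) = 162 × 383/356.6 ≈ 174 Hz.

174 Hz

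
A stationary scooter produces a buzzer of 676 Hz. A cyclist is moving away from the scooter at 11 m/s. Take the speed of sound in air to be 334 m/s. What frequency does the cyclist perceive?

654 Hz

Only the observer moves, away from the source, so f' = f · (v − v_o)/v.
f' = 676 × (334 − 11)/334 = 676 × 323/334 ≈ 654 Hz.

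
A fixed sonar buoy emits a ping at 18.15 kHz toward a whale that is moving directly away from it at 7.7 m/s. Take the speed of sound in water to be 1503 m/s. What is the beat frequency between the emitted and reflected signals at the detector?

The whale first receives the wave as a moving observer: f₁ = f₀ · (v − u)/v = 18.15 × (1503 − 7.7)/1503 ≈ 18.0570 kHz.
On reflection it acts as a source moving away from the stationary detector: f₂ = f₁ · v/(v + u) = 18.0570 × 1503/1510.7 ≈ 17.9650 kHz.
Equivalently f₂ = f₀ · (v − u)/(v + u).
Beat frequency (with f₀ = 18150 Hz): |f₂ − f₀| = 2u·f₀/(v + u) = 2 × 7.7 × 18150/1510.7 ≈ 185 Hz.

185 Hz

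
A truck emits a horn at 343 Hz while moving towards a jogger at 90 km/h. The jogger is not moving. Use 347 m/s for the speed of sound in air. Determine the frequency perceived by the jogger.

90 km/h = 25 m/s.
With the source moving toward a stationary observer, f' = f · v/(v − v_s).
f' = 343 × 347/(347 − 25) = 343 × 347/322 ≈ 370 Hz.

370 Hz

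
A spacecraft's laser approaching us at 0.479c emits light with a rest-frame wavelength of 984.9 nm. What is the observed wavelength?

584.6 nm

Relativistic Doppler for wavelength: λ' = λ₀ · √((1 − β)/(1 + β)).
λ' = 984.9 × √(0.5210/1.4790) = 984.9 × 0.59352 ≈ 584.6 nm.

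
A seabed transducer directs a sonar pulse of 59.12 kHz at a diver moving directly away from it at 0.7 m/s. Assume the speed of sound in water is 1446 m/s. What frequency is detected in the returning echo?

The diver first receives the wave as a moving observer: f₁ = f₀ · (v − u)/v = 59.12 × (1446 − 0.7)/1446 ≈ 59.1 kHz.
The reflection then acts as a moving source: f₂ = f₁ · v/(v + u) ≈ 59.1 kHz.

59.1 kHz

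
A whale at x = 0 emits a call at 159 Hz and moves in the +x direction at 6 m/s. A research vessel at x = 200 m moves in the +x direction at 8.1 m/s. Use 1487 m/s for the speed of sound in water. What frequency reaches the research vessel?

159 Hz

The observer lies on the +x side, so the source is heading toward the observer and the observer is heading away from the source.
Both move, so f' = f · (v − v_o)/(v − v_s).
f' = 159 × (1487 − 8.1)/(1487 − 6) = 159 × 1478.9/1481 ≈ 159 Hz.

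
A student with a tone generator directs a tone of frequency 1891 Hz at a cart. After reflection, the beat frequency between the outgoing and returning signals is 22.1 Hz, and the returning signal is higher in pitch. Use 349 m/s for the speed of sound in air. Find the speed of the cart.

Double Doppler shift off a moving reflector: f₂ = f₀ · (v + u)/(v − u) (u > 0 toward emitter).
Returning signal is higher, so f₂ = f₀ + Δf = 1891 + 22.1 = 1913.1 Hz.
Rearranging, u = v · (f₂ − f₀)/(f₂ + f₀) = 349 × 22.1/3804.1 ≈ 2.03 m/s.
So the cart is moving at 2.03 m/s toward the emitter.

2.03 m/s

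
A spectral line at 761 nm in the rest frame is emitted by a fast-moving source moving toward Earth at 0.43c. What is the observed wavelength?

Relativistic Doppler for wavelength: λ' = λ₀ · √((1 − β)/(1 + β)).
λ' = 761 × √(0.5700/1.4300) = 761 × 0.63135 ≈ 480.5 nm.

480.5 nm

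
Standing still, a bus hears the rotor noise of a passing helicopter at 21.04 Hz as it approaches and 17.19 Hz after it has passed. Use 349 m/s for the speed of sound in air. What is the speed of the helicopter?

f₁/f₂ = (v + v_s)/(v − v_s), so v_s = v · (f₁ − f₂)/(f₁ + f₂).
v_s = 349 × (21.04 − 17.19)/(21.04 + 17.19) = 349 × 3.85/38.23 ≈ 35 m/s.

35 m/s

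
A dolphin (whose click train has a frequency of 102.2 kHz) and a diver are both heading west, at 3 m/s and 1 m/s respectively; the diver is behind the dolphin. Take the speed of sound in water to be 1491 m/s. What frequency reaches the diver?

102.1 kHz

The diver is behind, so the dolphin is moving away from it while the diver is moving toward the dolphin.
Both move, so f' = f · (v + v_o)/(v + v_s).
f' = 102.2 × (1491 + 1)/(1491 + 3) = 102.2 × 1492/1494 ≈ 102.1 kHz.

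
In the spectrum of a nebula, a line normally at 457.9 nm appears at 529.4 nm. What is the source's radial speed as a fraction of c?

0.144

λ'/λ₀ = 1.1561 > 1 (redshift), so the source is receding.
λ'/λ₀ = √((1 + β)/(1 − β)) for a receding source ⇒ β = (r² − 1)/(r² + 1) with r = λ'/λ₀.
β = (1.3367 − 1)/(1.3367 + 1) ≈ 0.144.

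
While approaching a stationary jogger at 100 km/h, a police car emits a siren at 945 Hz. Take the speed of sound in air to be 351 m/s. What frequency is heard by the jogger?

1026 Hz

100 km/h = 27.78 m/s.
Only the source moves, toward the listener, so f' = f · v/(v − v_s).
f' = 945 × 351/(351 − 27.78) = 945 × 351/323.2 ≈ 1026 Hz.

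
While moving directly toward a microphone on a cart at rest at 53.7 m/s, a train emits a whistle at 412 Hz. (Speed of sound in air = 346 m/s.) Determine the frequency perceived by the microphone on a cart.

488 Hz

With the source moving toward a stationary observer, f' = f · v/(v − v_s).
f' = 412 × 346/(346 − 53.7) = 412 × 346/292.3 ≈ 488 Hz.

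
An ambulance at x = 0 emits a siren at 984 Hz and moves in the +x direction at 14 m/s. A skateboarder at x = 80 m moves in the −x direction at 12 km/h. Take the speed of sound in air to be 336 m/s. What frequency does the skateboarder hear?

12 km/h = 3.333 m/s.
The observer lies on the +x side, so the source is heading toward the observer and the observer is heading toward the source.
Both move, so f' = f · (v + v_o)/(v − v_s).
f' = 984 × (336 + 3.333)/(336 − 14) = 984 × 339.33/322 ≈ 1037 Hz.

1037 Hz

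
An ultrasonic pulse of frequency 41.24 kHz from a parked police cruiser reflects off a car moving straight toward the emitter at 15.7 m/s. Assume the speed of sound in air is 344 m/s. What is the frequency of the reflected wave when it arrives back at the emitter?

45.2 kHz

At the car (a moving observer), f₁ = f₀ · (v + u)/v = 41.24 × 359.7/344 ≈ 43.1 kHz.
On reflection it acts as a source moving toward the stationary detector: f₂ = f₁ · v/(v − u) = 43.1 × 344/328.3 ≈ 45.2 kHz.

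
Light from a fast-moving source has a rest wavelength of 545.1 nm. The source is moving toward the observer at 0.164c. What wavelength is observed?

Relativistic Doppler for wavelength: λ' = λ₀ · √((1 − β)/(1 + β)).
λ' = 545.1 × √(0.8360/1.1640) = 545.1 × 0.84747 ≈ 462.0 nm.

462.0 nm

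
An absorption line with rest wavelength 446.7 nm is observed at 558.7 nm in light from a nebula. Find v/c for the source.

λ'/λ₀ = 1.2507 > 1 (redshift), so the source is receding.
λ'/λ₀ = √((1 + β)/(1 − β)) for a receding source ⇒ β = (r² − 1)/(r² + 1) with r = λ'/λ₀.
β = (1.5643 − 1)/(1.5643 + 1) ≈ 0.220.

0.220c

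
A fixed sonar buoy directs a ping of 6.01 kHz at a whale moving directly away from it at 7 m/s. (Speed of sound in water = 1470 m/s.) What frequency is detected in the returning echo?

The whale first receives the wave as a moving observer: f₁ = f₀ · (v − u)/v = 6.01 × (1470 − 7)/1470 ≈ 5.98 kHz.
On reflection it acts as a source moving away from the stationary detector: f₂ = f₁ · v/(v + u) = 5.98 × 1470/1477 ≈ 5.95 kHz.

5.95 kHz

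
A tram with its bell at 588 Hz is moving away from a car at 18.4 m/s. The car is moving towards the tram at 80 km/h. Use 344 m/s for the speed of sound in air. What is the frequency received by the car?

594 Hz

80 km/h = 22.22 m/s.
Both move, so f' = f · (v + v_o)/(v + v_s).
f' = 588 × (344 + 22.22)/(344 + 18.4) = 588 × 366.22/362.4 ≈ 594 Hz.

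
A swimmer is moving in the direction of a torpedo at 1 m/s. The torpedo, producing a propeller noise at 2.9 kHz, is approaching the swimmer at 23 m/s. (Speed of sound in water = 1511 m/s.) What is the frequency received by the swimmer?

General Doppler shift: f' = f · (v + v_o)/(v − v_s).
f' = 2.9 × (1511 + 1)/(1511 − 23) = 2.9 × 1512/1488 ≈ 2.95 kHz.

2.95 kHz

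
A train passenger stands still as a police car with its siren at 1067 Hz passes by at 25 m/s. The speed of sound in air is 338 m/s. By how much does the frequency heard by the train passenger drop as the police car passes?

Approaching: f₁ = f · v/(v − v_s) = 1067 × 338/313 ≈ 1152 Hz.
Receding: f₂ = f · v/(v + v_s) = 1067 × 338/363 ≈ 994 Hz.
Drop: f₁ − f₂ = 2f·v·v_s/(v² − v_s²) = 2 × 1067 × 338 × 25/(338² − 25²) ≈ 159 Hz.

159 Hz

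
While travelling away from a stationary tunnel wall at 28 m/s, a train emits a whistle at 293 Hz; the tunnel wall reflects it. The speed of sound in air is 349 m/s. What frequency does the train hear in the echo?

The tunnel wall receives the sound from a moving source: f₁ = f₀ · v/(v + v_e) = 293 × 349/377 ≈ 271 Hz.
On the return leg the train is a moving observer: f₂ = f₁ · (v − v_e)/v = 271 × 321/349 ≈ 249 Hz.

249 Hz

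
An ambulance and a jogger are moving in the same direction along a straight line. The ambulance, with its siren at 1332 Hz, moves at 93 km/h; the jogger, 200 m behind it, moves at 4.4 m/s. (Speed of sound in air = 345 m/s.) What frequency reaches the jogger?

1255 Hz

93 km/h = 25.83 m/s.
The jogger is behind, so the ambulance is moving away from it while the jogger is moving toward the ambulance.
General Doppler shift: f' = f · (v + v_o)/(v + v_s).
f' = 1332 × (345 + 4.4)/(345 + 25.83) = 1332 × 349.4/370.83 ≈ 1255 Hz.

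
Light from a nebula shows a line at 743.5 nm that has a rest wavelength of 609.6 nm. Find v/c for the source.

0.196c

λ'/λ₀ = 1.2197 > 1 (redshift), so the source is receding.
λ'/λ₀ = √((1 + β)/(1 − β)) for a receding source ⇒ β = (r² − 1)/(r² + 1) with r = λ'/λ₀.
β = (1.4876 − 1)/(1.4876 + 1) ≈ 0.196.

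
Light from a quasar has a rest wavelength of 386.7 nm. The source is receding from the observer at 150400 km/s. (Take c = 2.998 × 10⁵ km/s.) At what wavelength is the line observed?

β = v/c = 150400/299800 = 0.5017.
Relativistic Doppler for wavelength: λ' = λ₀ · √((1 + β)/(1 − β)).
λ' = 386.7 × √(1.5017/0.4983) = 386.7 × 1.73591 ≈ 671.3 nm.

671.3 nm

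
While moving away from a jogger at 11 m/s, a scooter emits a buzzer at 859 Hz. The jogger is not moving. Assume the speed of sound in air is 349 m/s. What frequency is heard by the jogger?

833 Hz

With the source moving away from a stationary observer, f' = f · v/(v + v_s).
f' = 859 × 349/(349 + 11) = 859 × 349/360 ≈ 833 Hz.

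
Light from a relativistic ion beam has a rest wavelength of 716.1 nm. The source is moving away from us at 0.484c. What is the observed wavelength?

Relativistic Doppler for wavelength: λ' = λ₀ · √((1 + β)/(1 − β)).
λ' = 716.1 × √(1.4840/0.5160) = 716.1 × 1.69587 ≈ 1214.4 nm.

1214.4 nm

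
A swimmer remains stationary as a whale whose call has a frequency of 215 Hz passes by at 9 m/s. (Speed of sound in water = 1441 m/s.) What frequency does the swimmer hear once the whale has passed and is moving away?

Receding: f₂ = f · v/(v + v_s) = 215 × 1441/1450 ≈ 214 Hz.

214 Hz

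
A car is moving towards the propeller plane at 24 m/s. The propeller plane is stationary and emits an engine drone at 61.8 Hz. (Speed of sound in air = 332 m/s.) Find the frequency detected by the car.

Moving observer, stationary source: f' = f · (v + v_o)/v.
f' = 61.8 × (332 + 24)/332 = 61.8 × 356/332 ≈ 66 Hz.

66 Hz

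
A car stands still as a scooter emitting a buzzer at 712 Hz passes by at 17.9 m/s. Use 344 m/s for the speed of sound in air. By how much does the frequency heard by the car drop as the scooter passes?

Approaching: f₁ = f · v/(v − v_s) = 712 × 344/326.1 ≈ 751.1 Hz.
Receding: f₂ = f · v/(v + v_s) = 712 × 344/361.9 ≈ 676.8 Hz.
Drop: f₁ − f₂ = 2f·v·v_s/(v² − v_s²) = 2 × 712 × 344 × 17.9/(344² − 17.9²) ≈ 74.3 Hz.

74.3 Hz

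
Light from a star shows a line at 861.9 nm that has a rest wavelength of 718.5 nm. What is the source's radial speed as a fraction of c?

0.180

λ'/λ₀ = 1.1996 > 1 (redshift), so the source is receding.
λ'/λ₀ = √((1 + β)/(1 − β)) for a receding source ⇒ β = (r² − 1)/(r² + 1) with r = λ'/λ₀.
β = (1.4390 − 1)/(1.4390 + 1) ≈ 0.180.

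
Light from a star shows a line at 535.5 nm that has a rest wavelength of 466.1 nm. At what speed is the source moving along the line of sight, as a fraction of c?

0.138c

λ'/λ₀ = 1.1489 > 1 (redshift), so the source is receding.
λ'/λ₀ = √((1 + β)/(1 − β)) for a receding source ⇒ β = (r² − 1)/(r² + 1) with r = λ'/λ₀.
β = (1.3200 − 1)/(1.3200 + 1) ≈ 0.138.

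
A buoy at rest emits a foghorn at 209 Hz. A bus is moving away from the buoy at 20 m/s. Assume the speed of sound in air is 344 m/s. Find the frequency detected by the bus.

197 Hz

Moving observer, stationary source: f' = f · (v − v_o)/v.
f' = 209 × (344 − 20)/344 = 209 × 324/344 ≈ 197 Hz.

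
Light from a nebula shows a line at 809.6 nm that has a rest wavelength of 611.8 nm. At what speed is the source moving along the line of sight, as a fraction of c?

λ'/λ₀ = 1.3233 > 1 (redshift), so the source is receding.
λ'/λ₀ = √((1 + β)/(1 − β)) for a receding source ⇒ β = (r² − 1)/(r² + 1) with r = λ'/λ₀.
β = (1.7511 − 1)/(1.7511 + 1) ≈ 0.273.

0.273c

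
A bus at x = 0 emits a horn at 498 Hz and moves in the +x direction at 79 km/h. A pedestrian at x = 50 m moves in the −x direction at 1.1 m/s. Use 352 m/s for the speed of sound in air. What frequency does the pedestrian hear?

79 km/h = 21.94 m/s.
The observer lies on the +x side, so the source is heading toward the observer and the observer is heading toward the source.
General Doppler shift: f' = f · (v + v_o)/(v − v_s).
f' = 498 × (352 + 1.1)/(352 − 21.94) = 498 × 353.1/330.06 ≈ 533 Hz.

533 Hz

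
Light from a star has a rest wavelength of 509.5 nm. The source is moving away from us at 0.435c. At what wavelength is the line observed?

Relativistic Doppler for wavelength: λ' = λ₀ · √((1 + β)/(1 − β)).
λ' = 509.5 × √(1.4350/0.5650) = 509.5 × 1.59368 ≈ 812.0 nm.

812.0 nm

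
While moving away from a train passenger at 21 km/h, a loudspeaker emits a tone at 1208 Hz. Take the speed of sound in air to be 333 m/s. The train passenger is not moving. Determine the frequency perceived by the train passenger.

1187 Hz

21 km/h = 5.833 m/s.
Moving source, stationary observer: f' = f · v/(v + v_s) since the source is receding.
f' = 1208 × 333/(333 + 5.833) = 1208 × 333/338.8 ≈ 1187 Hz.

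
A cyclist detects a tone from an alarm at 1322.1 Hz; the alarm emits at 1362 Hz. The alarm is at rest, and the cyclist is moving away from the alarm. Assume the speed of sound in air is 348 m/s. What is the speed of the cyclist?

f' = f · (v − v_o)/v ⇒ v_o = v · |f'/f − 1|.
v_o = 348 × |1322.1/1362 − 1| = 348 × 0.0293 ≈ 10.2 m/s.

10.2 m/s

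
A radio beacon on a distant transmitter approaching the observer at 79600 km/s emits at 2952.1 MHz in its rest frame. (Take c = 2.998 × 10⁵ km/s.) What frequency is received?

β = v/c = 79600/299800 = 0.2655.
Relativistic Doppler for frequency: f' = f₀ · √((1 + β)/(1 − β)).
f' = 2952.1 × √(1.2655/0.7345) = 2952.1 × 1.31262 ≈ 3875.0 MHz.

3875.0 MHz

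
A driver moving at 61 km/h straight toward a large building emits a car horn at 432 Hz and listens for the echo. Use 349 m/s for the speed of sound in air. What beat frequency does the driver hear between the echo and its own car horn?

44.1 Hz

61 km/h = 16.94 m/s.
The large building receives the sound from a moving source: f₁ = f₀ · v/(v − v_e) = 432 × 349/332.06 ≈ 454.0 Hz.
On the return leg the driver is a moving observer: f₂ = f₁ · (v + v_e)/v = 454.0 × 365.94/349 ≈ 476.1 Hz.
Beat against the emitted tone: |f₂ − f₀| = 2v_e·f₀/(v − v_e) = 2 × 16.94 × 432/332.06 ≈ 44.1 Hz.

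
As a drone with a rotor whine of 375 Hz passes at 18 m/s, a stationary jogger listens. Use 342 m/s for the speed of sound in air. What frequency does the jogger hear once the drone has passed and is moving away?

356 Hz

Receding: f₂ = f · v/(v + v_s) = 375 × 342/360 ≈ 356 Hz.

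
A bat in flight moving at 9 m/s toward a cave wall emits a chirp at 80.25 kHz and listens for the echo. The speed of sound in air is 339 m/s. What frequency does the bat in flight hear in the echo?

84.6 kHz

The cave wall receives the sound from a moving source: f₁ = f₀ · v/(v − v_e) = 80.25 × 339/330 ≈ 82.4 kHz.
On the return leg the bat in flight is a moving observer: f₂ = f₁ · (v + v_e)/v = 82.4 × 348/339 ≈ 84.6 kHz.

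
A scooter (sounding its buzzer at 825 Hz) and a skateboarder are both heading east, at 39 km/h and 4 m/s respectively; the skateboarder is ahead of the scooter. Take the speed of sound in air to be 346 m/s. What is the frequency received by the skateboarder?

39 km/h = 10.83 m/s.
The skateboarder is ahead, so the scooter is moving toward it while the skateboarder is moving away from the scooter.
With source approaching and observer receding, f' = f · (v − v_o)/(v − v_s).
f' = 825 × (346 − 4)/(346 − 10.83) = 825 × 342/335.17 ≈ 842 Hz.

842 Hz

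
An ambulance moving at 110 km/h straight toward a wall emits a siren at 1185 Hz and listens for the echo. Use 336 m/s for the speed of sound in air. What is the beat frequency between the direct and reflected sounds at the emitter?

237 Hz

110 km/h = 30.56 m/s.
The wall receives the sound from a moving source: f₁ = f₀ · v/(v − v_e) = 1185 × 336/305.44 ≈ 1304 Hz.
On the return leg the ambulance is a moving observer: f₂ = f₁ · (v + v_e)/v = 1304 × 366.56/336 ≈ 1422 Hz.
Equivalently f₂ = f₀ · (v + v_e)/(v − v_e).
Beat against the emitted tone: |f₂ − f₀| = 2v_e·f₀/(v − v_e) = 2 × 30.56 × 1185/305.44 ≈ 237 Hz.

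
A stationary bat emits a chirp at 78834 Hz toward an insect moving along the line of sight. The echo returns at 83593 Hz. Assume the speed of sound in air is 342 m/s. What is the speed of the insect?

10.0 m/s

Double Doppler shift off a moving reflector: f₂ = f₀ · (v + u)/(v − u) (u > 0 toward emitter).
Rearranging, u = v · (f₂ − f₀)/(f₂ + f₀) = 342 × 4759/162427 ≈ 10.0 m/s.
So the insect is moving at 10.0 m/s toward the emitter.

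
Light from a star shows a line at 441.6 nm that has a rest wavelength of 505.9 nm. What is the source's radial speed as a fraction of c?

λ'/λ₀ = 0.8729 < 1 (blueshift), so the source is approaching.
λ'/λ₀ = √((1 − β)/(1 + β)) for an approaching source ⇒ β = (1 − r²)/(1 + r²) with r = λ'/λ₀.
β = (1 − 0.7620)/(1 + 0.7620) ≈ 0.135.

0.135c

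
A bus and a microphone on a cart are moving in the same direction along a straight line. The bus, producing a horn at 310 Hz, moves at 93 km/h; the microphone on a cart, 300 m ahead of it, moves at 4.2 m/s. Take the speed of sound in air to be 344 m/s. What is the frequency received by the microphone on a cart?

331 Hz

93 km/h = 25.83 m/s.
The microphone on a cart is ahead, so the bus is moving toward it while the microphone on a cart is moving away from the bus.
Both move, so f' = f · (v − v_o)/(v − v_s).
f' = 310 × (344 − 4.2)/(344 − 25.83) = 310 × 339.8/318.17 ≈ 331 Hz.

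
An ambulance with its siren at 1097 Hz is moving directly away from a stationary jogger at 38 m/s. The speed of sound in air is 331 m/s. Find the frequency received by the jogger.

984 Hz

Moving source, stationary observer: f' = f · v/(v + v_s) since the source is receding.
f' = 1097 × 331/(331 + 38) = 1097 × 331/369 ≈ 984 Hz.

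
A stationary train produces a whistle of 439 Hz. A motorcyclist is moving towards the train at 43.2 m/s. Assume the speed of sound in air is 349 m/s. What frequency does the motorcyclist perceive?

493 Hz

Moving observer, stationary source: f' = f · (v + v_o)/v.
f' = 439 × (349 + 43.2)/349 = 439 × 392.2/349 ≈ 493 Hz.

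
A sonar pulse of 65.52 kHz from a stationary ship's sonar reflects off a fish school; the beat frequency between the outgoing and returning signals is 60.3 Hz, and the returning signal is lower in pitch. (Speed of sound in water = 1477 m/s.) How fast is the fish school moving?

0.68 m/s

Double Doppler shift off a moving reflector: f₂ = f₀ · (v + u)/(v − u) (u > 0 toward emitter).
Returning signal is lower, so f₂ = f₀ − Δf = 65520 − 60.3 = 65459.7 Hz.
Rearranging, u = v · (f₂ − f₀)/(f₂ + f₀) = 1477 × -60.3/130979.7 ≈ -0.68 m/s.
So the fish school is moving at 0.68 m/s away from the emitter.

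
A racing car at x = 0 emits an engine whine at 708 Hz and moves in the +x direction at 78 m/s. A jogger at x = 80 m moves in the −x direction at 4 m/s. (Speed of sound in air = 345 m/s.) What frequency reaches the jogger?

925 Hz

The observer lies on the +x side, so the source is heading toward the observer and the observer is heading toward the source.
With source approaching and observer approaching, f' = f · (v + v_o)/(v − v_s).
f' = 708 × (345 + 4)/(345 − 78) = 708 × 349/267 ≈ 925 Hz.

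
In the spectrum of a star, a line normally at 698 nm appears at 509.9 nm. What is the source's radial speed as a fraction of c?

λ'/λ₀ = 0.7305 < 1 (blueshift), so the source is approaching.
λ'/λ₀ = √((1 − β)/(1 + β)) for an approaching source ⇒ β = (1 − r²)/(1 + r²) with r = λ'/λ₀.
β = (1 − 0.5337)/(1 + 0.5337) ≈ 0.304.

0.304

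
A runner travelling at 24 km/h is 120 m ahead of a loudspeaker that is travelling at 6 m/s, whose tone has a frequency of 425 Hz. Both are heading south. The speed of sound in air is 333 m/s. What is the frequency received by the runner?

424 Hz

24 km/h = 6.667 m/s.
The runner is ahead, so the loudspeaker is moving toward it while the runner is moving away from the loudspeaker.
With source approaching and observer receding, f' = f · (v − v_o)/(v − v_s).
f' = 425 × (333 − 6.667)/(333 − 6) = 425 × 326.33/327 ≈ 424 Hz.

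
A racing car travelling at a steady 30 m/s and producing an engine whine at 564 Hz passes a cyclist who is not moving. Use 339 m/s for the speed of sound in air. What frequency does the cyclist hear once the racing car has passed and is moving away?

518 Hz

Receding: f₂ = f · v/(v + v_s) = 564 × 339/369 ≈ 518 Hz.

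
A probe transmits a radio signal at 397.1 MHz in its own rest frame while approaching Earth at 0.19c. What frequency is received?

481.3 MHz

Relativistic Doppler for frequency: f' = f₀ · √((1 + β)/(1 − β)).
f' = 397.1 × √(1.1900/0.8100) = 397.1 × 1.21208 ≈ 481.3 MHz.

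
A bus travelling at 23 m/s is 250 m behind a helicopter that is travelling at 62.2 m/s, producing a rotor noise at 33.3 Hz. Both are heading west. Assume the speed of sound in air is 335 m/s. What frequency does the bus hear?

The bus is behind, so the helicopter is moving away from it while the bus is moving toward the helicopter.
Both move, so f' = f · (v + v_o)/(v + v_s).
f' = 33.3 × (335 + 23)/(335 + 62.2) = 33.3 × 358/397.2 ≈ 30.0 Hz.

30.0 Hz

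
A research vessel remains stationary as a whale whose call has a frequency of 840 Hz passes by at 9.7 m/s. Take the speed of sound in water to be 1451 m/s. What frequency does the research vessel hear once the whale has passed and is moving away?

834 Hz

Receding: f₂ = f · v/(v + v_s) = 840 × 1451/1460.7 ≈ 834 Hz.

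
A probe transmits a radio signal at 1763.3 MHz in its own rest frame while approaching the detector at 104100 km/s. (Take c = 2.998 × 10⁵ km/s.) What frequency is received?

β = v/c = 104100/299800 = 0.3472.
Relativistic Doppler for frequency: f' = f₀ · √((1 + β)/(1 − β)).
f' = 1763.3 × √(1.3472/0.6528) = 1763.3 × 1.43662 ≈ 2533.2 MHz.

2533.2 MHz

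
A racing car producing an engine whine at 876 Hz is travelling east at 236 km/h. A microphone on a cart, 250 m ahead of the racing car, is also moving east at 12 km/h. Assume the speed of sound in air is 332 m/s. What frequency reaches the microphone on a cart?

1081 Hz

236 km/h = 65.56 m/s; 12 km/h = 3.333 m/s.
The microphone on a cart is ahead, so the racing car is moving toward it while the microphone on a cart is moving away from the racing car.
General Doppler shift: f' = f · (v − v_o)/(v − v_s).
f' = 876 × (332 − 3.333)/(332 − 65.56) = 876 × 328.67/266.44 ≈ 1081 Hz.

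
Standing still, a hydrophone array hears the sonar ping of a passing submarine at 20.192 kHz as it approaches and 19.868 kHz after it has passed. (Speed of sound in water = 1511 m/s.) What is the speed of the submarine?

f₁/f₂ = (v + v_s)/(v − v_s), so v_s = v · (f₁ − f₂)/(f₁ + f₂).
v_s = 1511 × (20.192 − 19.868)/(20.192 + 19.868) = 1511 × 0.324/40.060 ≈ 12.2 m/s.

12.2 m/s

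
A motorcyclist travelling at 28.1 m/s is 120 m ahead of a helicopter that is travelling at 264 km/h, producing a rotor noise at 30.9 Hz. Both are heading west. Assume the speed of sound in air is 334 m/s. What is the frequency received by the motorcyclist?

36.3 Hz

264 km/h = 73.33 m/s.
The motorcyclist is ahead, so the helicopter is moving toward it while the motorcyclist is moving away from the helicopter.
With source approaching and observer receding, f' = f · (v − v_o)/(v − v_s).
f' = 30.9 × (334 − 28.1)/(334 − 73.33) = 30.9 × 305.9/260.67 ≈ 36.3 Hz.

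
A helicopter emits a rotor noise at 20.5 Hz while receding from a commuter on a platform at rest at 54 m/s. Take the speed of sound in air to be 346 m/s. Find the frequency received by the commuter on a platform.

17.7 Hz

Only the source moves, away from the listener, so f' = f · v/(v + v_s).
f' = 20.5 × 346/(346 + 54) = 20.5 × 346/400 ≈ 17.7 Hz.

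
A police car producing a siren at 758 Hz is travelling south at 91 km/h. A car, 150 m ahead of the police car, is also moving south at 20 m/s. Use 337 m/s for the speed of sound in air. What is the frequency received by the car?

91 km/h = 25.28 m/s.
The car is ahead, so the police car is moving toward it while the car is moving away from the police car.
General Doppler shift: f' = f · (v − v_o)/(v − v_s).
f' = 758 × (337 − 20)/(337 − 25.28) = 758 × 317/311.72 ≈ 771 Hz.

771 Hz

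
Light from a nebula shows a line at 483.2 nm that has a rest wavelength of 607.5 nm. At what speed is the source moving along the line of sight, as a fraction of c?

0.225

λ'/λ₀ = 0.7954 < 1 (blueshift), so the source is approaching.
λ'/λ₀ = √((1 − β)/(1 + β)) for an approaching source ⇒ β = (1 − r²)/(1 + r²) with r = λ'/λ₀.
β = (1 − 0.6326)/(1 + 0.6326) ≈ 0.225.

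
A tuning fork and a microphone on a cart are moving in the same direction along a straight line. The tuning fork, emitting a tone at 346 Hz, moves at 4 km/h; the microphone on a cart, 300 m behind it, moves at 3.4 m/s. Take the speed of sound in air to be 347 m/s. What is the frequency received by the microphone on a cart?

4 km/h = 1.111 m/s.
The microphone on a cart is behind, so the tuning fork is moving away from it while the microphone on a cart is moving toward the tuning fork.
General Doppler shift: f' = f · (v + v_o)/(v + v_s).
f' = 346 × (347 + 3.4)/(347 + 1.111) = 346 × 350.4/348.11 ≈ 348 Hz.

348 Hz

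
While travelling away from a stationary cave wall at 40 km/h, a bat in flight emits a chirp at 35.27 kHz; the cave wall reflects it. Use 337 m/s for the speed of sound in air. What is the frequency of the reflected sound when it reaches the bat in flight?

40 km/h = 11.11 m/s.
The cave wall receives the sound from a moving source: f₁ = f₀ · v/(v + v_e) = 35.27 × 337/348.11 ≈ 34.1 kHz.
On the return leg the bat in flight is a moving observer: f₂ = f₁ · (v − v_e)/v = 34.1 × 325.89/337 ≈ 33.0 kHz.

33.0 kHz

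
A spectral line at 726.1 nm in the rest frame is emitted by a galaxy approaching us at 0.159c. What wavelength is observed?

Relativistic Doppler for wavelength: λ' = λ₀ · √((1 − β)/(1 + β)).
λ' = 726.1 × √(0.8410/1.1590) = 726.1 × 0.85184 ≈ 618.5 nm.

618.5 nm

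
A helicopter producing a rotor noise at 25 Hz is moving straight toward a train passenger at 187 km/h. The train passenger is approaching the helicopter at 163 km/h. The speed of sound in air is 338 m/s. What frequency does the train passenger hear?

33.5 Hz

187 km/h = 51.94 m/s; 163 km/h = 45.28 m/s.
With source approaching and observer approaching, f' = f · (v + v_o)/(v − v_s).
f' = 25 × (338 + 45.28)/(338 − 51.94) = 25 × 383.28/286.06 ≈ 33.5 Hz.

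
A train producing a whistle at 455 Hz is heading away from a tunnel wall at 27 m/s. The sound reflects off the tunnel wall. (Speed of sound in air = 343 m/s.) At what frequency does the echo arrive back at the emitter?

The tunnel wall receives the sound from a moving source: f₁ = f₀ · v/(v + v_e) = 455 × 343/370 ≈ 422 Hz.
On the return leg the train is a moving observer: f₂ = f₁ · (v − v_e)/v = 422 × 316/343 ≈ 389 Hz.

389 Hz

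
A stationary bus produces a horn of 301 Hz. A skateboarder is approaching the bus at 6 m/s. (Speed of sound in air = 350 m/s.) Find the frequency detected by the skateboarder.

Moving observer, stationary source: f' = f · (v + v_o)/v.
f' = 301 × (350 + 6)/350 = 301 × 356/350 ≈ 306 Hz.

306 Hz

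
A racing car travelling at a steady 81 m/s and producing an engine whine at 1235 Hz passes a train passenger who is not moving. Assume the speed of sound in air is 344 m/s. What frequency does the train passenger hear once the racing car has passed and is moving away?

1000 Hz

Receding: f₂ = f · v/(v + v_s) = 1235 × 344/425 ≈ 1000 Hz.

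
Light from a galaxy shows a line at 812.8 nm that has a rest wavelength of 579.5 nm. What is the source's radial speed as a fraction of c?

0.326

λ'/λ₀ = 1.4026 > 1 (redshift), so the source is receding.
λ'/λ₀ = √((1 + β)/(1 − β)) for a receding source ⇒ β = (r² − 1)/(r² + 1) with r = λ'/λ₀.
β = (1.9673 − 1)/(1.9673 + 1) ≈ 0.326.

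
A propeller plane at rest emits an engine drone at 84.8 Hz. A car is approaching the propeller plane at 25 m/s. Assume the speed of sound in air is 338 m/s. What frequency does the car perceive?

91 Hz

Moving observer, stationary source: f' = f · (v + v_o)/v.
f' = 84.8 × (338 + 25)/338 = 84.8 × 363/338 ≈ 91 Hz.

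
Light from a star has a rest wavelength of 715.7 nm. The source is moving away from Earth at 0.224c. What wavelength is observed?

Relativistic Doppler for wavelength: λ' = λ₀ · √((1 + β)/(1 − β)).
λ' = 715.7 × √(1.2240/0.7760) = 715.7 × 1.25591 ≈ 898.9 nm.

898.9 nm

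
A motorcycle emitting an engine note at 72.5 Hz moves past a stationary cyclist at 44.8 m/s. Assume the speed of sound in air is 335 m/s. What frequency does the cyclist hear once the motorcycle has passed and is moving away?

64 Hz

Receding: f₂ = f · v/(v + v_s) = 72.5 × 335/379.8 ≈ 64 Hz.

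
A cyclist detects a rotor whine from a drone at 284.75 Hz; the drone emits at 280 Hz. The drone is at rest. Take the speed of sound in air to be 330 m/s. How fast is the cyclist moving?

f' > f, so the cyclist is approaching.
f' = f · (v + v_o)/v ⇒ v_o = v · |f'/f − 1|.
v_o = 330 × |284.75/280 − 1| = 330 × 0.01696 ≈ 5.6 m/s.

5.6 m/s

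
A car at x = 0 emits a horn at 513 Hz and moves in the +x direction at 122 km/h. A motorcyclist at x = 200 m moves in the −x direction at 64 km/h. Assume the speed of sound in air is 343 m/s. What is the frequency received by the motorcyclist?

122 km/h = 33.89 m/s; 64 km/h = 17.78 m/s.
The observer lies on the +x side, so the source is heading toward the observer and the observer is heading toward the source.
With source approaching and observer approaching, f' = f · (v + v_o)/(v − v_s).
f' = 513 × (343 + 17.78)/(343 − 33.89) = 513 × 360.78/309.11 ≈ 599 Hz.

599 Hz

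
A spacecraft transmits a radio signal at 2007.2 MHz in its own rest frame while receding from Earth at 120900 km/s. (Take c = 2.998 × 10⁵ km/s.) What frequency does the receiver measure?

β = v/c = 120900/299800 = 0.4033.
Relativistic Doppler for frequency: f' = f₀ · √((1 − β)/(1 + β)).
f' = 2007.2 × √(0.5967/1.4033) = 2007.2 × 0.65211 ≈ 1308.9 MHz.

1308.9 MHz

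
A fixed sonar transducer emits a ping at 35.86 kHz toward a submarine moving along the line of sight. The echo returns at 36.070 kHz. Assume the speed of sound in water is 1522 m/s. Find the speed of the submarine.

Double Doppler shift off a moving reflector: f₂ = f₀ · (v + u)/(v − u) (u > 0 toward emitter).
Rearranging, u = v · (f₂ − f₀)/(f₂ + f₀) = 1522 × 0.210/71.930 ≈ 4.4 m/s.
So the submarine is moving at 4.4 m/s toward the emitter.

4.4 m/s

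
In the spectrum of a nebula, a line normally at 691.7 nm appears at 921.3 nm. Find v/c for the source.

0.279

λ'/λ₀ = 1.3319 > 1 (redshift), so the source is receding.
λ'/λ₀ = √((1 + β)/(1 − β)) for a receding source ⇒ β = (r² − 1)/(r² + 1) with r = λ'/λ₀.
β = (1.7741 − 1)/(1.7741 + 1) ≈ 0.279.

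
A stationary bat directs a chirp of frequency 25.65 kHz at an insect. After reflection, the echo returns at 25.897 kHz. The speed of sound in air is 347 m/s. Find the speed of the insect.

1.66 m/s

Double Doppler shift off a moving reflector: f₂ = f₀ · (v + u)/(v − u) (u > 0 toward emitter).
Rearranging, u = v · (f₂ − f₀)/(f₂ + f₀) = 347 × 0.247/51.547 ≈ 1.66 m/s.
So the insect is moving at 1.66 m/s toward the emitter.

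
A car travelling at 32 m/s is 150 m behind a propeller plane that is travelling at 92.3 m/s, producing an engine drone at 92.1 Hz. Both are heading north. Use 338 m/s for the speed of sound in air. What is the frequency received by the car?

The car is behind, so the propeller plane is moving away from it while the car is moving toward the propeller plane.
General Doppler shift: f' = f · (v + v_o)/(v + v_s).
f' = 92.1 × (338 + 32)/(338 + 92.3) = 92.1 × 370/430.3 ≈ 79 Hz.

79 Hz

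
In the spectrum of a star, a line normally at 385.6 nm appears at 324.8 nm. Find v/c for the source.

0.170c

λ'/λ₀ = 0.8423 < 1 (blueshift), so the source is approaching.
λ'/λ₀ = √((1 − β)/(1 + β)) for an approaching source ⇒ β = (1 − r²)/(1 + r²) with r = λ'/λ₀.
β = (1 − 0.7095)/(1 + 0.7095) ≈ 0.170.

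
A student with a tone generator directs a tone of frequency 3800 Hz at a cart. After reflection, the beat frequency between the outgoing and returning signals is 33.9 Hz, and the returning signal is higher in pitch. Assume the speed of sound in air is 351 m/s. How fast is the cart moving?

1.56 m/s

Double Doppler shift off a moving reflector: f₂ = f₀ · (v + u)/(v − u) (u > 0 toward emitter).
Returning signal is higher, so f₂ = f₀ + Δf = 3800 + 33.9 = 3833.9 Hz.
Rearranging, u = v · (f₂ − f₀)/(f₂ + f₀) = 351 × 33.9/7633.9 ≈ 1.56 m/s.
So the cart is moving at 1.56 m/s toward the emitter.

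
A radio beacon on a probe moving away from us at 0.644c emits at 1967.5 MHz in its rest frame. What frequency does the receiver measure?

Relativistic Doppler for frequency: f' = f₀ · √((1 − β)/(1 + β)).
f' = 1967.5 × √(0.3560/1.6440) = 1967.5 × 0.46534 ≈ 915.6 MHz.

915.6 MHz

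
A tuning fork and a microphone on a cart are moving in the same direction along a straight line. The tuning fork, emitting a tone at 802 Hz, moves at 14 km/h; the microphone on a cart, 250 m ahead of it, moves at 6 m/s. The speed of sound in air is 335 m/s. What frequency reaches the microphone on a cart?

14 km/h = 3.889 m/s.
The microphone on a cart is ahead, so the tuning fork is moving toward it while the microphone on a cart is moving away from the tuning fork.
With source approaching and observer receding, f' = f · (v − v_o)/(v − v_s).
f' = 802 × (335 − 6)/(335 − 3.889) = 802 × 329/331.11 ≈ 797 Hz.

797 Hz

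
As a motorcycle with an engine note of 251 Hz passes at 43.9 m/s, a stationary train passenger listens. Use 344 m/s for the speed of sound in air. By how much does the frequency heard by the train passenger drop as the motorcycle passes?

Approaching: f₁ = f · v/(v − v_s) = 251 × 344/300.1 ≈ 287.7 Hz.
Receding: f₂ = f · v/(v + v_s) = 251 × 344/387.9 ≈ 222.6 Hz.
Drop: f₁ − f₂ = 2f·v·v_s/(v² − v_s²) = 2 × 251 × 344 × 43.9/(344² − 43.9²) ≈ 65.1 Hz.

65.1 Hz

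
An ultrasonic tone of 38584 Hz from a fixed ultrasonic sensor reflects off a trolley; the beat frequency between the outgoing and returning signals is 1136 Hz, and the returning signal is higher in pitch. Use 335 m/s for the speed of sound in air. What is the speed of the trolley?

Double Doppler shift off a moving reflector: f₂ = f₀ · (v + u)/(v − u) (u > 0 toward emitter).
Returning signal is higher, so f₂ = f₀ + Δf = 38584 + 1136 = 39720 Hz.
Rearranging, u = v · (f₂ − f₀)/(f₂ + f₀) = 335 × 1136/78304 ≈ 4.9 m/s.
So the trolley is moving at 4.9 m/s toward the emitter.

4.9 m/s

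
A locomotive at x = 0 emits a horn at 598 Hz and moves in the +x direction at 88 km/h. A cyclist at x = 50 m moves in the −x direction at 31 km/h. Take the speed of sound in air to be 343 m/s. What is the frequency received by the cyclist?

88 km/h = 24.44 m/s; 31 km/h = 8.611 m/s.
The observer lies on the +x side, so the source is heading toward the observer and the observer is heading toward the source.
Both move, so f' = f · (v + v_o)/(v − v_s).
f' = 598 × (343 + 8.611)/(343 − 24.44) = 598 × 351.61/318.56 ≈ 660 Hz.

660 Hz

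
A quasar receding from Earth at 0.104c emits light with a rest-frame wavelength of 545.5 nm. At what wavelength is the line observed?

Relativistic Doppler for wavelength: λ' = λ₀ · √((1 + β)/(1 − β)).
λ' = 545.5 × √(1.1040/0.8960) = 545.5 × 1.11002 ≈ 605.5 nm.

605.5 nm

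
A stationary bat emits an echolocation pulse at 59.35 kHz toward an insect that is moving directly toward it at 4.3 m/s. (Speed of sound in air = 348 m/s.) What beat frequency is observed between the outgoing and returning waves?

The insect first receives the wave as a moving observer: f₁ = f₀ · (v + u)/v = 59.35 × (348 + 4.3)/348 ≈ 60.083 kHz.
On reflection it acts as a source moving toward the stationary detector: f₂ = f₁ · v/(v − u) = 60.083 × 348/343.7 ≈ 60.835 kHz.
Beat frequency (with f₀ = 59350 Hz): |f₂ − f₀| = 2u·f₀/(v − u) = 2 × 4.3 × 59350/343.7 ≈ 1485 Hz.

1485 Hz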